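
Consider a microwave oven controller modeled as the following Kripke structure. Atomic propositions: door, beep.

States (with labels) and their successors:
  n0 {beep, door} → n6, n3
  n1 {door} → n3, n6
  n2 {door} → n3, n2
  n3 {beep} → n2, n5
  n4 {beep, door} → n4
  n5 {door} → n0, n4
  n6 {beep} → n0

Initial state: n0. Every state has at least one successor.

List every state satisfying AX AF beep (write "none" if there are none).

States satisfying AF beep: {n0, n1, n3, n4, n5, n6}.
States satisfying AX AF beep: {n0, n1, n4, n5, n6}.

{n0, n1, n4, n5, n6}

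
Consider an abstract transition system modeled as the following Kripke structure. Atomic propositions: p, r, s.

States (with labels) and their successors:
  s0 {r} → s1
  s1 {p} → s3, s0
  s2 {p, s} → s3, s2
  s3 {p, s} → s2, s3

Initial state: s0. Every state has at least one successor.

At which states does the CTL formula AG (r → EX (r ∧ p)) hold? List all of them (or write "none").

{s2, s3}

States satisfying r → EX (r ∧ p): {s1, s2, s3}.
States satisfying AG (r → EX (r ∧ p)): {s2, s3}.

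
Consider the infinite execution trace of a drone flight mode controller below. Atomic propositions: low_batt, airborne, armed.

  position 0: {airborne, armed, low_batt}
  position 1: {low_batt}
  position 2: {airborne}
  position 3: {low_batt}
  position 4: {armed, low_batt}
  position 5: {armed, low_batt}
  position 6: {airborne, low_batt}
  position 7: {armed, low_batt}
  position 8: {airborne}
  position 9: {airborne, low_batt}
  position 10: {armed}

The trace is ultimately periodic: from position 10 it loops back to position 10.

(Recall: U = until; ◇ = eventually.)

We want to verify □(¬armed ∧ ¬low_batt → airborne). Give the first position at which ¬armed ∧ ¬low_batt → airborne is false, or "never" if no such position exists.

¬armed ∧ ¬low_batt → airborne holds at every position 0..10, and those are all the positions the trace ever visits, so the invariant □(¬armed ∧ ¬low_batt → airborne) is never violated.

never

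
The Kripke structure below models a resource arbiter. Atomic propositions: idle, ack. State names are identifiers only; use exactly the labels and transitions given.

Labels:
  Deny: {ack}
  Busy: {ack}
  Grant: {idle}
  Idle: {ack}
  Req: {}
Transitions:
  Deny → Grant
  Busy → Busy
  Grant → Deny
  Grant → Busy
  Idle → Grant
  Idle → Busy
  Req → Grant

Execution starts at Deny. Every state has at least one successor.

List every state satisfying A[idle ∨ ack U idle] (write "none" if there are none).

{Deny, Grant}

States satisfying idle ∨ ack: {Deny, Busy, Grant, Idle}.
States satisfying idle: {Grant}.
States satisfying A[idle ∨ ack U idle]: {Deny, Grant}.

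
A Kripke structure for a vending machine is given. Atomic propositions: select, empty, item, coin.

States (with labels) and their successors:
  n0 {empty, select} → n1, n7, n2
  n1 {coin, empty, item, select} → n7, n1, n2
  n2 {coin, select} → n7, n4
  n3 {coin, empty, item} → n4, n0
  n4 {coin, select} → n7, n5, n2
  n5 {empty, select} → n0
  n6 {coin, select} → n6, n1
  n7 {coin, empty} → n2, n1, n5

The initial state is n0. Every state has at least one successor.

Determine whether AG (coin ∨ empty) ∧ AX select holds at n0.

States satisfying coin ∨ empty: {n0, n1, n2, n3, n4, n5, n6, n7}.
States satisfying AG (coin ∨ empty): {n0, n1, n2, n3, n4, n5, n6, n7}.
States satisfying select: {n0, n1, n2, n4, n5, n6}.
States satisfying AX select: {n3, n5, n6, n7}.
States satisfying AG (coin ∨ empty) ∧ AX select: {n3, n5, n6, n7}.
n0 ∉ Sat(AG (coin ∨ empty) ∧ AX select).

No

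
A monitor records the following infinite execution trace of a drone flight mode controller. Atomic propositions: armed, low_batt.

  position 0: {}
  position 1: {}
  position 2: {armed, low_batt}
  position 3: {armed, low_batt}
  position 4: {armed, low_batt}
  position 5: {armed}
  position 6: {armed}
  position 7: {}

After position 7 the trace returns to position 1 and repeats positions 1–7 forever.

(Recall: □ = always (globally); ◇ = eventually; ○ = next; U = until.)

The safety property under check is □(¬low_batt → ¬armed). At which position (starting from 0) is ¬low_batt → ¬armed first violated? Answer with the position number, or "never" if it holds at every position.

Check ¬low_batt → ¬armed at each position in order: 0 ✓, 1 ✓, 2 ✓, 3 ✓, 4 ✓.
At position 5 the labels are {armed}, so ¬low_batt → ¬armed is false there. This is the first violation.

5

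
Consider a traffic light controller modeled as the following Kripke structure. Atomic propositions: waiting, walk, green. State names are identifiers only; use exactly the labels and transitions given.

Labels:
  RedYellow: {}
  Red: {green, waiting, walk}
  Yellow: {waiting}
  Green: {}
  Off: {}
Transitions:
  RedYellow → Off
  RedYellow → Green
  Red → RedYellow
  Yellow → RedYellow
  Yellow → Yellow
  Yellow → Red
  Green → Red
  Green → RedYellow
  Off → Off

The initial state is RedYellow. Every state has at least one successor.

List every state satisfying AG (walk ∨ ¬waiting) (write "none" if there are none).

States satisfying walk ∨ ¬waiting: {RedYellow, Red, Green, Off}.
States satisfying AG (walk ∨ ¬waiting): {RedYellow, Red, Green, Off}.

{RedYellow, Red, Green, Off}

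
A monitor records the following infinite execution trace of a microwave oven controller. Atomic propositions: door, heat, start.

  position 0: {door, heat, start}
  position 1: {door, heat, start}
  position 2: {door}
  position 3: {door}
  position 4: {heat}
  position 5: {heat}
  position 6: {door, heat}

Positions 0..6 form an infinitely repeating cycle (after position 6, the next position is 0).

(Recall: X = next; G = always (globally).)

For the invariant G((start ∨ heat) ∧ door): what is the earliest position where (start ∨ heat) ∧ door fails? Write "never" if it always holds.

Check (start ∨ heat) ∧ door at each position in order: 0 ✓, 1 ✓.
At position 2 the labels are {door}, so (start ∨ heat) ∧ door is false there. This is the first violation.

2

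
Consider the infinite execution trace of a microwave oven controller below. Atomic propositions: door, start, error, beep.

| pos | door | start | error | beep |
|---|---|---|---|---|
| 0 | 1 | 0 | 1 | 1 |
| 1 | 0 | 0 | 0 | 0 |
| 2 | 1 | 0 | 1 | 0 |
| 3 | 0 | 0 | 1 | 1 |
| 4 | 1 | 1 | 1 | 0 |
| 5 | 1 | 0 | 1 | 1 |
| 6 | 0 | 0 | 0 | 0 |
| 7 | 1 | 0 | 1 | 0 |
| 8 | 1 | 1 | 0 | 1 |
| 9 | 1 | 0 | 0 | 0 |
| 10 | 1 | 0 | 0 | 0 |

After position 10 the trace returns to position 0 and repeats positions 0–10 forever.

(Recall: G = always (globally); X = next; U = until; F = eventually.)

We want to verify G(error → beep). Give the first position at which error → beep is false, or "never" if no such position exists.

Check error → beep at each position in order: 0 ✓, 1 ✓.
At position 2 the labels are {door, error}, so error → beep is false there. This is the first violation.

2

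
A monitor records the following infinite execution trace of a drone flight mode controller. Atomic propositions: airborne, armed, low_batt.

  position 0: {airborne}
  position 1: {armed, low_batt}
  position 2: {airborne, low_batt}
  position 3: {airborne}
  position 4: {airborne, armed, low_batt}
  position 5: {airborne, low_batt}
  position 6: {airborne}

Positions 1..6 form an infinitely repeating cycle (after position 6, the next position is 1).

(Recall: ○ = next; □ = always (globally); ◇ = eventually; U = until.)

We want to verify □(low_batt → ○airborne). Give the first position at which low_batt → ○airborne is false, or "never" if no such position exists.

never

low_batt → ○airborne holds at every position 0..6, and those are all the positions the trace ever visits, so the invariant □(low_batt → ○airborne) is never violated.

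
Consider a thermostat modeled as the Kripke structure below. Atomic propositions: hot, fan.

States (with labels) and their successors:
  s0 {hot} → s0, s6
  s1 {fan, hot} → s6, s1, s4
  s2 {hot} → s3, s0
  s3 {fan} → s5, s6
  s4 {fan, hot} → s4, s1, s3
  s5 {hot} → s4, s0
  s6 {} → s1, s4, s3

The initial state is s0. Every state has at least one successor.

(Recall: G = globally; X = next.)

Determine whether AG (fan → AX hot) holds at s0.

Violated

States satisfying fan → AX hot: {s0, s2, s5, s6}.
States satisfying AG (fan → AX hot): ∅.
s1 is reachable from s0 and violates fan → AX hot, so AG fails at s0.
s0 ∉ Sat(AG (fan → AX hot)).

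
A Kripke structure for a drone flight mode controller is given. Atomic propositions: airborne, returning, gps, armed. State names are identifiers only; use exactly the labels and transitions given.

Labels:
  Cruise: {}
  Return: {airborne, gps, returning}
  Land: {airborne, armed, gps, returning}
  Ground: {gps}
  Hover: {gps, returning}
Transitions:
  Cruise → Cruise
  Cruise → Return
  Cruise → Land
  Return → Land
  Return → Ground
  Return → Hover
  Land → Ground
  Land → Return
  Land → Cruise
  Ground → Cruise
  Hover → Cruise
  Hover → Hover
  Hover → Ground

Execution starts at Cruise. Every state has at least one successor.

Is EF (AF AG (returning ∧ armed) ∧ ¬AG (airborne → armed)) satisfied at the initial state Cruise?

States satisfying AF AG (returning ∧ armed) ∧ ¬AG (airborne → armed): ∅.
States satisfying EF (AF AG (returning ∧ armed) ∧ ¬AG (airborne → armed)): ∅.
No suitable path/successor from Cruise witnesses the formula.
Cruise ∉ Sat(EF (AF AG (returning ∧ armed) ∧ ¬AG (airborne → armed))).

Does not hold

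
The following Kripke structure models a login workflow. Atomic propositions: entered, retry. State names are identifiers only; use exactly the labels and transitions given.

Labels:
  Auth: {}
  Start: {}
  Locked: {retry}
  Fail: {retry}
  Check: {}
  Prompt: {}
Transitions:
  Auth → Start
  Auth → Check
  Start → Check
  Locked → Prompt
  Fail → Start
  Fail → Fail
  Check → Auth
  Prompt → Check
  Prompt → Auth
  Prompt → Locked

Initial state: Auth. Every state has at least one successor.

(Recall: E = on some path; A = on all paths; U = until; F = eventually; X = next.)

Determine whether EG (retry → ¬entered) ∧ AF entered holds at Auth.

Violated

States satisfying retry → ¬entered: {Auth, Start, Locked, Fail, Check, Prompt}.
States satisfying EG (retry → ¬entered): {Auth, Start, Locked, Fail, Check, Prompt}.
States satisfying entered: ∅.
States satisfying AF entered: ∅.
States satisfying EG (retry → ¬entered) ∧ AF entered: ∅.
Auth ∉ Sat(EG (retry → ¬entered) ∧ AF entered).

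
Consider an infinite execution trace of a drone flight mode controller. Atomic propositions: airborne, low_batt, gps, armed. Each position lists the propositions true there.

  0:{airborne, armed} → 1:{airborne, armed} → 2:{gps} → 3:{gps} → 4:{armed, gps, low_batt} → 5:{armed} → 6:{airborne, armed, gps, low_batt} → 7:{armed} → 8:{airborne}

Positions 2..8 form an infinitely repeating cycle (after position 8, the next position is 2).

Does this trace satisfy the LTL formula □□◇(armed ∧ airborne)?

□◇(armed ∧ airborne) holds at every position 0..8, and those are all positions ever visited, so □□◇(armed ∧ airborne) holds.

Holds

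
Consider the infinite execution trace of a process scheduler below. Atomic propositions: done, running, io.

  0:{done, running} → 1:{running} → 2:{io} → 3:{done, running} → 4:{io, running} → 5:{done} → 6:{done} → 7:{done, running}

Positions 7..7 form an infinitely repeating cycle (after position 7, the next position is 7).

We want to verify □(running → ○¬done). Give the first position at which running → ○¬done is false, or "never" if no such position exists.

4

Check running → ○¬done at each position in order: 0 ✓, 1 ✓, 2 ✓, 3 ✓.
At position 4 the labels are {io, running} and the next position 5 has {done}, so running → ○¬done is false there. This is the first violation.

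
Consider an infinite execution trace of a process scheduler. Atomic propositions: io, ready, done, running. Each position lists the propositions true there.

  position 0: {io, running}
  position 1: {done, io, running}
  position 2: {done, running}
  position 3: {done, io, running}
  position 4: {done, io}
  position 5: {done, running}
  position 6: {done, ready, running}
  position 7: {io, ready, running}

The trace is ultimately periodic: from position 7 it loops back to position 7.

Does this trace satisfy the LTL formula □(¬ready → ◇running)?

Yes

¬ready → ◇running holds at every position 0..7, and those are all positions ever visited, so □(¬ready → ◇running) holds.
Positions where ¬ready holds: 0, 1, 2, 3, 4, 5.
Check ◇running at each: 0→ok, 1→ok, 2→ok, 3→ok, 4→ok, 5→ok.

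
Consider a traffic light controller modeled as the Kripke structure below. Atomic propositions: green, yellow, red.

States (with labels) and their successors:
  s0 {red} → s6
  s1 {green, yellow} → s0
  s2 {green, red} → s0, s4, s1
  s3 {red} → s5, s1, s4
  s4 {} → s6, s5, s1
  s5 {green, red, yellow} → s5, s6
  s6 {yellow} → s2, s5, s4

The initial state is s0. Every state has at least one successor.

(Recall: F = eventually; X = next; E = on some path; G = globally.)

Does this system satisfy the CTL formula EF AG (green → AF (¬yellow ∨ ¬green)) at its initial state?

States satisfying AG (green → AF (¬yellow ∨ ¬green)): ∅.
States satisfying EF AG (green → AF (¬yellow ∨ ¬green)): ∅.
No suitable path/successor from s0 witnesses the formula.
s0 ∉ Sat(EF AG (green → AF (¬yellow ∨ ¬green))).

No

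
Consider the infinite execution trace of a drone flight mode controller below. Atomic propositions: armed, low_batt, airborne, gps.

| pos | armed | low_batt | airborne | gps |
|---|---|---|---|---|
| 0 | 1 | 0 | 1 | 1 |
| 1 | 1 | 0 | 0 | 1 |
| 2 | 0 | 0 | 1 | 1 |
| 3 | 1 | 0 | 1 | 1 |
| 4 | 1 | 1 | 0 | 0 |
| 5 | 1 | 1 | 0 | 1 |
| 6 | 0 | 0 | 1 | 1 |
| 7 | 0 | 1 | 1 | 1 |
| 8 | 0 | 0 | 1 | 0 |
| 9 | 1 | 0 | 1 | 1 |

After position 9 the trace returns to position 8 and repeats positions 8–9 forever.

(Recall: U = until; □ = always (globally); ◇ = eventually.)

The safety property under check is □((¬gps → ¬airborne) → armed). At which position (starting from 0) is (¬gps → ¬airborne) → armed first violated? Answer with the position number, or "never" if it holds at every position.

2

Check (¬gps → ¬airborne) → armed at each position in order: 0 ✓, 1 ✓.
At position 2 the labels are {airborne, gps}, so (¬gps → ¬airborne) → armed is false there. This is the first violation.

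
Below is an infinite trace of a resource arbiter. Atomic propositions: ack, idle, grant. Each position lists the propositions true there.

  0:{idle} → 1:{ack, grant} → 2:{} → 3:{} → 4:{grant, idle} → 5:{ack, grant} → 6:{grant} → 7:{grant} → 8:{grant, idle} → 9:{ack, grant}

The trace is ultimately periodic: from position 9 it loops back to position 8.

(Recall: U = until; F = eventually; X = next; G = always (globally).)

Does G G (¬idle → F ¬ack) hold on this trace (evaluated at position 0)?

G (¬idle → F ¬ack) holds at every position 0..9, and those are all positions ever visited, so G G (¬idle → F ¬ack) holds.

Holds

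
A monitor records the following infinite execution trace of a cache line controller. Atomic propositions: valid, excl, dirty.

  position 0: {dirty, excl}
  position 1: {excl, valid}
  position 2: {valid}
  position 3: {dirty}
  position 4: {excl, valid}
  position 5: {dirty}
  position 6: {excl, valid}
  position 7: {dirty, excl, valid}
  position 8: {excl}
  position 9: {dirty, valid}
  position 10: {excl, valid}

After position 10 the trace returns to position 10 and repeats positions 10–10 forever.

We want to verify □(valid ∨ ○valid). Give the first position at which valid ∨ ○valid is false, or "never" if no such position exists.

valid ∨ ○valid holds at every position 0..10, and those are all the positions the trace ever visits, so the invariant □(valid ∨ ○valid) is never violated.

never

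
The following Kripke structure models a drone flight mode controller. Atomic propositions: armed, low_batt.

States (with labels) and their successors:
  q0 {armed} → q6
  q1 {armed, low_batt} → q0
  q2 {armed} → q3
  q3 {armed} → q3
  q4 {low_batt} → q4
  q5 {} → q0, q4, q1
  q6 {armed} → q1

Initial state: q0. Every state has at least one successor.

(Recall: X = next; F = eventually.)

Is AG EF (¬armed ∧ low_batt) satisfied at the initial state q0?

No

States satisfying EF (¬armed ∧ low_batt): {q4, q5}.
States satisfying AG EF (¬armed ∧ low_batt): {q4}.
q0 is reachable from q0 and violates EF (¬armed ∧ low_batt), so AG fails at q0.
q0 ∉ Sat(AG EF (¬armed ∧ low_batt)).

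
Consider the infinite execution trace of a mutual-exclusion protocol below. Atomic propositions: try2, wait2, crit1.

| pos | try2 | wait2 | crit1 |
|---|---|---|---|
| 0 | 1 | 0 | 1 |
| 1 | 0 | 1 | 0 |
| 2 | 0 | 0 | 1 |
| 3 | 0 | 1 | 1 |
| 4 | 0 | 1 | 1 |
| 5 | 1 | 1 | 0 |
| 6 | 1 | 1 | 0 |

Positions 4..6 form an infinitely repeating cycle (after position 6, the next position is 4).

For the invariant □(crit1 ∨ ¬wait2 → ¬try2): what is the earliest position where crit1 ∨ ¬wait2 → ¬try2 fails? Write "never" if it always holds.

At position 0 the labels are {crit1, try2}, so crit1 ∨ ¬wait2 → ¬try2 is false there. This is the first violation.

0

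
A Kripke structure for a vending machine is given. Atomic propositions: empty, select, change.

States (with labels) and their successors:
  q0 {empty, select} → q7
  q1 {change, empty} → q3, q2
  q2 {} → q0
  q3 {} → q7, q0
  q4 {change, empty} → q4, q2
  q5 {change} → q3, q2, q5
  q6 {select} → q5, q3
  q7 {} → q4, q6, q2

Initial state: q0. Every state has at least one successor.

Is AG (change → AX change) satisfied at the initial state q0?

States satisfying change → AX change: {q0, q2, q3, q6, q7}.
States satisfying AG (change → AX change): ∅.
q4 is reachable from q0 and violates change → AX change, so AG fails at q0.
q0 ∉ Sat(AG (change → AX change)).

Violated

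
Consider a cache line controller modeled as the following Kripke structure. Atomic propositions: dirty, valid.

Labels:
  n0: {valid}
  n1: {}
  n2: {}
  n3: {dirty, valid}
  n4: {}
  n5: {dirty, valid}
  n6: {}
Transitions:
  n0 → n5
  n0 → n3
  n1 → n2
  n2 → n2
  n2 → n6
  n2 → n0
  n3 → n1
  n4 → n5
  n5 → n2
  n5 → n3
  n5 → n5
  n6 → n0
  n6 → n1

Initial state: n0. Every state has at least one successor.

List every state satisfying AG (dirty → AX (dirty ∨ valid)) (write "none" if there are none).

none

States satisfying dirty → AX (dirty ∨ valid): {n0, n1, n2, n4, n6}.
States satisfying AG (dirty → AX (dirty ∨ valid)): ∅.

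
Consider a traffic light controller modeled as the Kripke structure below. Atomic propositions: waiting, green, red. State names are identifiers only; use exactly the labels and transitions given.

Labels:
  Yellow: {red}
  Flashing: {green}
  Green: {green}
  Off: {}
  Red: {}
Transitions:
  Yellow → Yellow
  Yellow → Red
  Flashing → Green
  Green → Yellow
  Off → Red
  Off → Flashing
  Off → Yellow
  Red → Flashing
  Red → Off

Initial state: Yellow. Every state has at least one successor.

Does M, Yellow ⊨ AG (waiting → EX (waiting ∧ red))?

States satisfying waiting → EX (waiting ∧ red): {Yellow, Flashing, Green, Off, Red}.
States satisfying AG (waiting → EX (waiting ∧ red)): {Yellow, Flashing, Green, Off, Red}.
Every state reachable from Yellow satisfies waiting → EX (waiting ∧ red).
Yellow ∈ Sat(AG (waiting → EX (waiting ∧ red))).

Holds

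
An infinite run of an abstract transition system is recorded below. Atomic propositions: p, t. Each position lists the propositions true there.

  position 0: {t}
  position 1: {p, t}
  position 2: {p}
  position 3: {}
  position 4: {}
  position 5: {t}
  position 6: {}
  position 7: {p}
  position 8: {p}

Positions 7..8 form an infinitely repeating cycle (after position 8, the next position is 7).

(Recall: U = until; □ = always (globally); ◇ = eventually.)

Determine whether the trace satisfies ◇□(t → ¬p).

Holds

□(t → ¬p) holds at position 2, which is reachable from 0, so ◇□(t → ¬p) holds.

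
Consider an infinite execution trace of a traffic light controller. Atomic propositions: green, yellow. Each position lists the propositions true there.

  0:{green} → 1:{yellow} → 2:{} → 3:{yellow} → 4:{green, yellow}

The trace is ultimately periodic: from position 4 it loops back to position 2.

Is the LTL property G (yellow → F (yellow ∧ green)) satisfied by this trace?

yellow → F (yellow ∧ green) holds at every position 0..4, and those are all positions ever visited, so G (yellow → F (yellow ∧ green)) holds.
Positions where yellow holds: 1, 3, 4.
Check F (yellow ∧ green) at each: 1→ok, 3→ok, 4→ok.

Holds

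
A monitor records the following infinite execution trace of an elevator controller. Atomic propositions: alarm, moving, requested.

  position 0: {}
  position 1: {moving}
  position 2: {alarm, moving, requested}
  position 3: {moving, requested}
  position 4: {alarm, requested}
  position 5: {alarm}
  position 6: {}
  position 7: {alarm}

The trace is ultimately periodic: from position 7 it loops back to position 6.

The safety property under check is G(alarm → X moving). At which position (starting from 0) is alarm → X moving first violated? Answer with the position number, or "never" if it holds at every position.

4

Check alarm → X moving at each position in order: 0 ✓, 1 ✓, 2 ✓, 3 ✓.
At position 4 the labels are {alarm, requested} and the next position 5 has {alarm}, so alarm → X moving is false there. This is the first violation.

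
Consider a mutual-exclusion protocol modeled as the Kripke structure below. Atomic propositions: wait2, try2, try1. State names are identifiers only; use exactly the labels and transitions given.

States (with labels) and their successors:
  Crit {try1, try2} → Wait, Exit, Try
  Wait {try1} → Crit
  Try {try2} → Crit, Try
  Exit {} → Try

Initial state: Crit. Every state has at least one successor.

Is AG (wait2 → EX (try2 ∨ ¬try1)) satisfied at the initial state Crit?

Holds

States satisfying wait2 → EX (try2 ∨ ¬try1): {Crit, Wait, Try, Exit}.
States satisfying AG (wait2 → EX (try2 ∨ ¬try1)): {Crit, Wait, Try, Exit}.
Every state reachable from Crit satisfies wait2 → EX (try2 ∨ ¬try1).
Crit ∈ Sat(AG (wait2 → EX (try2 ∨ ¬try1))).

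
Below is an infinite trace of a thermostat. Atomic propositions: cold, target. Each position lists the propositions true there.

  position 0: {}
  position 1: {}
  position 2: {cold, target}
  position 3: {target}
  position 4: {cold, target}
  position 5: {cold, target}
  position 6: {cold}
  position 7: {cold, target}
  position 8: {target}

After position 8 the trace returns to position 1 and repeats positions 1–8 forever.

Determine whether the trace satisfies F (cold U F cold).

cold U F cold holds at position 0, which is reachable from 0, so F (cold U F cold) holds.

Holds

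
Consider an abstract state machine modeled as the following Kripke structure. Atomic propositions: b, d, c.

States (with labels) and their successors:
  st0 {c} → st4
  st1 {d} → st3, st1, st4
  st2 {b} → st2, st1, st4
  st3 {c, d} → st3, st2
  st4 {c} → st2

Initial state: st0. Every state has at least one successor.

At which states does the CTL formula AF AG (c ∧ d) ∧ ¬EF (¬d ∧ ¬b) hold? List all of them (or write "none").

States satisfying AG (c ∧ d): ∅.
States satisfying AF AG (c ∧ d): ∅.
States satisfying ¬d ∧ ¬b: {st0, st4}.
States satisfying EF (¬d ∧ ¬b): {st0, st1, st2, st3, st4}.
States satisfying ¬EF (¬d ∧ ¬b): ∅.
States satisfying AF AG (c ∧ d) ∧ ¬EF (¬d ∧ ¬b): ∅.

none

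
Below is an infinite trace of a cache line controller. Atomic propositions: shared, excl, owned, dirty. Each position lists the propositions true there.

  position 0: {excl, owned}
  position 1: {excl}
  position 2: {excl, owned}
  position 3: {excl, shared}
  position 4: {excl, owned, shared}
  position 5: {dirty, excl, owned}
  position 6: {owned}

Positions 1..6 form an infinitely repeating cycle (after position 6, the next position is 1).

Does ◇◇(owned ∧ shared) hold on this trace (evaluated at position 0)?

Satisfied

◇(owned ∧ shared) holds at position 0, which is reachable from 0, so ◇◇(owned ∧ shared) holds.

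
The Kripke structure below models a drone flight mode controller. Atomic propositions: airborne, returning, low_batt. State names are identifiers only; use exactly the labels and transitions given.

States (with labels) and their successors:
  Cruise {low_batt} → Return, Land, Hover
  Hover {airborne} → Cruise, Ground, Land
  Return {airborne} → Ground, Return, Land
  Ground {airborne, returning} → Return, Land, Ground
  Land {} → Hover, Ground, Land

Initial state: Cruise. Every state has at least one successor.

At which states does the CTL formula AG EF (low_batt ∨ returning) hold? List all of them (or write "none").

States satisfying EF (low_batt ∨ returning): {Cruise, Hover, Return, Ground, Land}.
States satisfying AG EF (low_batt ∨ returning): {Cruise, Hover, Return, Ground, Land}.

{Cruise, Hover, Return, Ground, Land}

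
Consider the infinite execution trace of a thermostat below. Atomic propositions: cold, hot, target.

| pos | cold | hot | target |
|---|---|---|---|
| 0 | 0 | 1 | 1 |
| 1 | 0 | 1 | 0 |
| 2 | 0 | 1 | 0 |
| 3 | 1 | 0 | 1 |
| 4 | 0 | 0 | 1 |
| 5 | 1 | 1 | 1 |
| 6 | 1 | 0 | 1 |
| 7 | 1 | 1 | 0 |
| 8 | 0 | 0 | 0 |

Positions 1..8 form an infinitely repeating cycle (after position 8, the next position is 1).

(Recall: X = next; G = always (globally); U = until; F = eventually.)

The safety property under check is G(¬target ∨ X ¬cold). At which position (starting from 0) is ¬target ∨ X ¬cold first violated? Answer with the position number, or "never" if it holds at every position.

4

Check ¬target ∨ X ¬cold at each position in order: 0 ✓, 1 ✓, 2 ✓, 3 ✓.
At position 4 the labels are {target} and the next position 5 has {cold, hot, target}, so ¬target ∨ X ¬cold is false there. This is the first violation.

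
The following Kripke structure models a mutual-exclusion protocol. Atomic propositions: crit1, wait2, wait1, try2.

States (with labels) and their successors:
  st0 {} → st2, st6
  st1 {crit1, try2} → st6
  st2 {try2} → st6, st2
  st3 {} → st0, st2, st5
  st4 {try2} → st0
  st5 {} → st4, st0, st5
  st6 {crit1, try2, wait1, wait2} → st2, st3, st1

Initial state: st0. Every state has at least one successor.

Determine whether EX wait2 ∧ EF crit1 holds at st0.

Satisfied

States satisfying wait2: {st6}.
States satisfying EX wait2: {st0, st1, st2}.
States satisfying crit1: {st1, st6}.
States satisfying EF crit1: {st0, st1, st2, st3, st4, st5, st6}.
States satisfying EX wait2 ∧ EF crit1: {st0, st1, st2}.
st0 ∈ Sat(EX wait2 ∧ EF crit1).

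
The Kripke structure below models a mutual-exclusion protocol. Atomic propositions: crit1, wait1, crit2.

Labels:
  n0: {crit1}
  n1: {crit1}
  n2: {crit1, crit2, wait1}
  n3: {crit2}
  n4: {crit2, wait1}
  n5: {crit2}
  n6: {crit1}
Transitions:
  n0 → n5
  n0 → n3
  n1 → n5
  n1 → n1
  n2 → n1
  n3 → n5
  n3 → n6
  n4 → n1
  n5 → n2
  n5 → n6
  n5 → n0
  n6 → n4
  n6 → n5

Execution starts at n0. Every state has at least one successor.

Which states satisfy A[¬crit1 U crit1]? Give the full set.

States satisfying ¬crit1: {n3, n4, n5}.
States satisfying crit1: {n0, n1, n2, n6}.
States satisfying A[¬crit1 U crit1]: {n0, n1, n2, n3, n4, n5, n6}.

{n0, n1, n2, n3, n4, n5, n6}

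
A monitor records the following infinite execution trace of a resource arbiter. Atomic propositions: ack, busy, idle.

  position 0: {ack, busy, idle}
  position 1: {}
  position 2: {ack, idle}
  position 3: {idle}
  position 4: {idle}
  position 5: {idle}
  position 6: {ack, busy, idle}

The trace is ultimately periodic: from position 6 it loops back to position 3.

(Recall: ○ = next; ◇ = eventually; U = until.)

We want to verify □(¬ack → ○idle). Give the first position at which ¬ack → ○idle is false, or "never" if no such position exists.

never

¬ack → ○idle holds at every position 0..6, and those are all the positions the trace ever visits, so the invariant □(¬ack → ○idle) is never violated.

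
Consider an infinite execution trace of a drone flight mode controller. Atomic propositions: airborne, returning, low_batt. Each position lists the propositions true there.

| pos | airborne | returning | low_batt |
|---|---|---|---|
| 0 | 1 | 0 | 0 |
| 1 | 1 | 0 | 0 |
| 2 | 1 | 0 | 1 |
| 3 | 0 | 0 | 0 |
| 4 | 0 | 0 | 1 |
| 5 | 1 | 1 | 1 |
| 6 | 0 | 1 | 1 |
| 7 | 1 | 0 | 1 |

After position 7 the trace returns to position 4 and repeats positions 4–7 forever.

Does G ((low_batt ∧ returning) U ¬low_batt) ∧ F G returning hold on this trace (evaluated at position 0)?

Does not hold

(low_batt ∧ returning) U ¬low_batt must hold at every position from 0 onward. It fails at position 2, so G ((low_batt ∧ returning) U ¬low_batt) is false.
G returning is false at every position 0..7, so it never becomes true and F G returning fails.
At position 0: G ((low_batt ∧ returning) U ¬low_batt) is false; F G returning is false; so G ((low_batt ∧ returning) U ¬low_batt) ∧ F G returning is false.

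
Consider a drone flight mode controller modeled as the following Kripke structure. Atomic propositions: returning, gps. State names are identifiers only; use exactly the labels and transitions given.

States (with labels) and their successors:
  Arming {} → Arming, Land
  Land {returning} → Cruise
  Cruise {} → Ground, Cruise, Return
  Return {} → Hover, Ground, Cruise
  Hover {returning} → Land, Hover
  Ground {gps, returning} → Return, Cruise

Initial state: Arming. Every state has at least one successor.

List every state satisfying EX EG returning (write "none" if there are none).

{Return, Hover}

States satisfying EG returning: {Hover}.
States satisfying EX EG returning: {Return, Hover}.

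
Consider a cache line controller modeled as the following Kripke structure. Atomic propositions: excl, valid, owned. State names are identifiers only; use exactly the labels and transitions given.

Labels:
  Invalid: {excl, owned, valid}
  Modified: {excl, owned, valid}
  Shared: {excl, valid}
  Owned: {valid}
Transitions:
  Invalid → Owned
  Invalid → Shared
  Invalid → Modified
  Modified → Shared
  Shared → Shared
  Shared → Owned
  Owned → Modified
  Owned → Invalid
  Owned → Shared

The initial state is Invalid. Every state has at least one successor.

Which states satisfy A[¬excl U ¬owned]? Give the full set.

{Shared, Owned}

States satisfying ¬excl: {Owned}.
States satisfying ¬owned: {Shared, Owned}.
States satisfying A[¬excl U ¬owned]: {Shared, Owned}.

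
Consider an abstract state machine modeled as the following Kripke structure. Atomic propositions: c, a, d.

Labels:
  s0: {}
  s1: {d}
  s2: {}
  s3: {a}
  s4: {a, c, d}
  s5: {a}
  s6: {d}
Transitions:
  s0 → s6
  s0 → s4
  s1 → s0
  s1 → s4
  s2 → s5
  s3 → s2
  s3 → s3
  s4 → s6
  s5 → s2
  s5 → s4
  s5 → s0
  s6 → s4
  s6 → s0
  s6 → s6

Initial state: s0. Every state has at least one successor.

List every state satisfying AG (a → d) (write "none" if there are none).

{s0, s1, s4, s6}

States satisfying a → d: {s0, s1, s2, s4, s6}.
States satisfying AG (a → d): {s0, s1, s4, s6}.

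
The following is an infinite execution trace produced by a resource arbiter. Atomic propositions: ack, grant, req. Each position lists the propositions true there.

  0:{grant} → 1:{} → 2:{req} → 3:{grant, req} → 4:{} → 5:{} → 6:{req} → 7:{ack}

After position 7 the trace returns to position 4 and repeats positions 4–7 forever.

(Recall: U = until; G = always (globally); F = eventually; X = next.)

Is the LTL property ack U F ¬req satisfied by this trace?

Yes

Walking from position 0: F ¬req first holds at position 0, and ack holds at every earlier position along the way, so ack U F ¬req holds.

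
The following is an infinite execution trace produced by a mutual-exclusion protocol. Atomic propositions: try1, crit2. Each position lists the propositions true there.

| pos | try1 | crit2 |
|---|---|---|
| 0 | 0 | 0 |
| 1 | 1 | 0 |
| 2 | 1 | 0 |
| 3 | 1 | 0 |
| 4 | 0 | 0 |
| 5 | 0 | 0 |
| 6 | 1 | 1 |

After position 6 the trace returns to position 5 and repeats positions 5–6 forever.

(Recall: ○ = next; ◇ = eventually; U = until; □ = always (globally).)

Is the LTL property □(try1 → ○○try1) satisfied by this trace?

try1 → ○○try1 must hold at every position from 0 onward. It fails at position 2, so □(try1 → ○○try1) is false.
Positions where try1 holds: 1, 2, 3, 6.
Check ○○try1 at each: 1→ok, 2→fails, 3→fails, 6→ok.

Violated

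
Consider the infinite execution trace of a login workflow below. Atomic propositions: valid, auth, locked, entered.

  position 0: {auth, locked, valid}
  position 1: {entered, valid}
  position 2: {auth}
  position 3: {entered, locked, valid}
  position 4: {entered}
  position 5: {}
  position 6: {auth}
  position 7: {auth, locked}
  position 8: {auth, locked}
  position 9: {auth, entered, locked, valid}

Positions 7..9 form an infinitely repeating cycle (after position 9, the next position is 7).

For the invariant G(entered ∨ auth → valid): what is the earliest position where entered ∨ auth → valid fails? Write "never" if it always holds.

Check entered ∨ auth → valid at each position in order: 0 ✓, 1 ✓.
At position 2 the labels are {auth}, so entered ∨ auth → valid is false there. This is the first violation.

2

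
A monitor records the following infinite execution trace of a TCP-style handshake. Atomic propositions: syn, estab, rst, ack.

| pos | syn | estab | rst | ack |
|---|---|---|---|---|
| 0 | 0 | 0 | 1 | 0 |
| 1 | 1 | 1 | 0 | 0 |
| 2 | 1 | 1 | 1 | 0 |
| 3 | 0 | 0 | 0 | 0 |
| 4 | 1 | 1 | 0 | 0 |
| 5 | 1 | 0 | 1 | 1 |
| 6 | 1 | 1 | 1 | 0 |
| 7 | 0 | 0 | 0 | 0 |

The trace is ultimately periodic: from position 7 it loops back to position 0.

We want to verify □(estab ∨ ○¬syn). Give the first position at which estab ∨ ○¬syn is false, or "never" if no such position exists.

0

At position 0 the labels are {rst} and the next position 1 has {estab, syn}, so estab ∨ ○¬syn is false there. This is the first violation.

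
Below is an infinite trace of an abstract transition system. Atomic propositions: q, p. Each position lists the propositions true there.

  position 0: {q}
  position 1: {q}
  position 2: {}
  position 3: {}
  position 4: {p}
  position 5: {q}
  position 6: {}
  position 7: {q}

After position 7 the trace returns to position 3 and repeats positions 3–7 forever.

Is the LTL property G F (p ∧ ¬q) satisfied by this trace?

Holds

F (p ∧ ¬q) holds at every position 0..7, and those are all positions ever visited, so G F (p ∧ ¬q) holds.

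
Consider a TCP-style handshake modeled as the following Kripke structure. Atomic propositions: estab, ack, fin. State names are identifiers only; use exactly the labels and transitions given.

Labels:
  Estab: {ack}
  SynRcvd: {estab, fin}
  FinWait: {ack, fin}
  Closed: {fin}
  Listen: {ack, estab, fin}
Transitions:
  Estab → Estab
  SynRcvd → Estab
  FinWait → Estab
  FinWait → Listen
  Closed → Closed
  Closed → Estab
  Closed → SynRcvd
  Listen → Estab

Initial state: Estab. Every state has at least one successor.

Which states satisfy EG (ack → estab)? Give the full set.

States satisfying ack → estab: {SynRcvd, Closed, Listen}.
States satisfying EG (ack → estab): {Closed}.

{Closed}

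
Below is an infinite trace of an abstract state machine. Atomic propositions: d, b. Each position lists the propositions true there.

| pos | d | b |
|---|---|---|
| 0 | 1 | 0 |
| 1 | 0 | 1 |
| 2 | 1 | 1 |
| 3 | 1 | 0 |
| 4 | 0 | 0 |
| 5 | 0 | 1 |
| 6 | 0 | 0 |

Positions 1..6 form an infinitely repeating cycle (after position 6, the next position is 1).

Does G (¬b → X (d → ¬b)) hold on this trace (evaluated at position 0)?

Yes

¬b → X (d → ¬b) holds at every position 0..6, and those are all positions ever visited, so G (¬b → X (d → ¬b)) holds.
Positions where ¬b holds: 0, 3, 4, 6.
Check X (d → ¬b) at each: 0→ok, 3→ok, 4→ok, 6→ok.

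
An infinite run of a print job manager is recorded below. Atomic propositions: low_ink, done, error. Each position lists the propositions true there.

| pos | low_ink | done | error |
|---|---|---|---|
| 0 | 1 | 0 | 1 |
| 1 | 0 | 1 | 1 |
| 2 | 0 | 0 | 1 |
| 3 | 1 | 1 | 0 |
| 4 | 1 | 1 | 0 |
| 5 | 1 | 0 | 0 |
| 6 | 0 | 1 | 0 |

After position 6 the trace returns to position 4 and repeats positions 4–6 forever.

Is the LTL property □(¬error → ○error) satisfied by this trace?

Violated

¬error → ○error must hold at every position from 0 onward. It fails at position 3, so □(¬error → ○error) is false.
Positions where ¬error holds: 3, 4, 5, 6.
Check ○error at each: 3→fails, 4→fails, 5→fails, 6→fails.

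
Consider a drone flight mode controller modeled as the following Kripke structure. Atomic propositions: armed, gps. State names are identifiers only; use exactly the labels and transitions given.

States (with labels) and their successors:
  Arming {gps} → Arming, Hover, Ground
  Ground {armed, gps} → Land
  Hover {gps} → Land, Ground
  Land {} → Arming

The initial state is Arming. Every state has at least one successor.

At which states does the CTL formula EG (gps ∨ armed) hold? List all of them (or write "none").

States satisfying gps ∨ armed: {Arming, Ground, Hover}.
States satisfying EG (gps ∨ armed): {Arming}.

{Arming}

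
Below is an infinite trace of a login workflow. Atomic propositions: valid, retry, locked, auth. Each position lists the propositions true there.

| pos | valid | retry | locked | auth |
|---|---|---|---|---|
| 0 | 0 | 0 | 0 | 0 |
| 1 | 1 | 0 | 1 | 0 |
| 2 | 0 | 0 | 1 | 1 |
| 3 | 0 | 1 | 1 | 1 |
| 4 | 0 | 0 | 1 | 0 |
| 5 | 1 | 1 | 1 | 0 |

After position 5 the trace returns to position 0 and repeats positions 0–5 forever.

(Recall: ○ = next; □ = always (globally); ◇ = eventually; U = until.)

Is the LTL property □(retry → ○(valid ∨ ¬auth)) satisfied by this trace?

retry → ○(valid ∨ ¬auth) holds at every position 0..5, and those are all positions ever visited, so □(retry → ○(valid ∨ ¬auth)) holds.
Positions where retry holds: 3, 5.
Check ○(valid ∨ ¬auth) at each: 3→ok, 5→ok.

Yes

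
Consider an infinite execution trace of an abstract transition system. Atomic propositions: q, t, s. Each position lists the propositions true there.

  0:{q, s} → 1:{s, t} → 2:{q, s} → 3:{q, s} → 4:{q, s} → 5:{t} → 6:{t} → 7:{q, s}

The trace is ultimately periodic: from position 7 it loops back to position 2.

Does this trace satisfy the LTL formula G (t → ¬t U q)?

t → ¬t U q must hold at every position from 0 onward. It fails at position 1, so G (t → ¬t U q) is false.
Positions where t holds: 1, 5, 6.
Check ¬t U q at each: 1→fails, 5→fails, 6→fails.

Does not hold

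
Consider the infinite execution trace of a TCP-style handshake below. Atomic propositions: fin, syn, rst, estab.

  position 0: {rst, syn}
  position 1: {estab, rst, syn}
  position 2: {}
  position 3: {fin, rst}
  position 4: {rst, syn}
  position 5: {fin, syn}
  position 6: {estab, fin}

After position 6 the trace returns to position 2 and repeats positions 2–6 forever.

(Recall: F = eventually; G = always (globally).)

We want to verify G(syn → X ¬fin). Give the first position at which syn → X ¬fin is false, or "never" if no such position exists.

4

Check syn → X ¬fin at each position in order: 0 ✓, 1 ✓, 2 ✓, 3 ✓.
At position 4 the labels are {rst, syn} and the next position 5 has {fin, syn}, so syn → X ¬fin is false there. This is the first violation.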